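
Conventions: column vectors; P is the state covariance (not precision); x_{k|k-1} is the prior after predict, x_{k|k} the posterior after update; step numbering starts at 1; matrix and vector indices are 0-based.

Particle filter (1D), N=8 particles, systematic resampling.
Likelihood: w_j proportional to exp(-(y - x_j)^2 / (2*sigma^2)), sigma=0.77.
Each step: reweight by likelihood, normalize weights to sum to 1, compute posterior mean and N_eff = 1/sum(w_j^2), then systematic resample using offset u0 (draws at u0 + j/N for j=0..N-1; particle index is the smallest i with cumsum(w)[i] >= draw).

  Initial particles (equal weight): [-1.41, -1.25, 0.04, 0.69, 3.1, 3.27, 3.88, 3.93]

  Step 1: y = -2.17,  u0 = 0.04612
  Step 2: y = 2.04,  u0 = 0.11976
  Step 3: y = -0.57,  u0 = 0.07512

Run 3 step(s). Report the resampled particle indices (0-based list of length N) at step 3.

resampled_idx = [0, 1, 2, 3, 4, 5, 6, 7]

step 1: w=[0.5479, 0.4367, 0.0145, 0.0009, 0.0000, 0.0000, 0.0000, 0.0000]  mean=-1.3172  Neff=2.0362  idx=[0, 0, 0, 0, 0, 1, 1, 1]
step 2: w=[0.0803, 0.0803, 0.0803, 0.0803, 0.0803, 0.1995, 0.1995, 0.1995]  mean=-1.3143  Neff=6.5960  idx=[1, 3, 4, 5, 6, 6, 7, 7]
step 3: w=[0.1094, 0.1094, 0.1094, 0.1343, 0.1343, 0.1343, 0.1343, 0.1343]  mean=-1.3025  Neff=7.9262  idx=[0, 1, 2, 3, 4, 5, 6, 7]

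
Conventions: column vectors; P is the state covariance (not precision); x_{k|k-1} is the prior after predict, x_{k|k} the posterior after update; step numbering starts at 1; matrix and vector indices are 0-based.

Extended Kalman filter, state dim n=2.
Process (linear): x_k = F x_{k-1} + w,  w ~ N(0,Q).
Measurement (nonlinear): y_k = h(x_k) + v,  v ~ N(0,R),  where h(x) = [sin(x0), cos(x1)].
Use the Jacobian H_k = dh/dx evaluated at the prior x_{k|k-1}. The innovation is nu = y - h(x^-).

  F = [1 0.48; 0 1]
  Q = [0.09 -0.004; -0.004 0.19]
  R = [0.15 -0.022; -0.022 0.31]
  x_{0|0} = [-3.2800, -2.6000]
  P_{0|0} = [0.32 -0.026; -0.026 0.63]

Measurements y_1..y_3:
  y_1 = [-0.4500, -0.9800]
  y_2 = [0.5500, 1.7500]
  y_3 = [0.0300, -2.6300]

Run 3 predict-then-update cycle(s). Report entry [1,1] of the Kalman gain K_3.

step 1: x^-=[-4.5280, -2.6000]  P^-=[0.5302 0.2724; 0.2724 0.8200]  H_jac=[-0.1833 0.0000; 0.0000 0.5155]  S=[0.1678 -0.0477; -0.0477 0.5279]  K=[-0.5169 0.2193; -0.0716 0.7942]  nu=[-1.4330, -0.1231]  x^+=[-3.8143, -2.5951]  P^+=[0.4492 0.1539; 0.1539 0.4807]
step 2: x^-=[-5.0600, -2.5951]  P^-=[0.7977 0.3806; 0.3806 0.6707]  H_jac=[0.3406 0.0000; 0.0000 0.5197]  S=[0.2426 0.0454; 0.0454 0.4911]  K=[1.0632 0.3045; 0.4088 0.6719]  nu=[-0.3902, 2.6044]  x^+=[-4.6818, -1.0048]  P^+=[0.4485 0.1366; 0.1366 0.3835]
step 3: x^-=[-5.1641, -1.0048]  P^-=[0.7581 0.3167; 0.3167 0.5735]  H_jac=[0.4365 0.0000; 0.0000 0.8441]  S=[0.2944 0.0947; 0.0947 0.7186]  K=[1.0486 0.2339; 0.2641 0.6388]  nu=[-0.8697, -3.1662]  x^+=[-6.8165, -3.2572]  P^+=[0.3486 0.0586; 0.0586 0.2277]

K[1,1] = 0.6388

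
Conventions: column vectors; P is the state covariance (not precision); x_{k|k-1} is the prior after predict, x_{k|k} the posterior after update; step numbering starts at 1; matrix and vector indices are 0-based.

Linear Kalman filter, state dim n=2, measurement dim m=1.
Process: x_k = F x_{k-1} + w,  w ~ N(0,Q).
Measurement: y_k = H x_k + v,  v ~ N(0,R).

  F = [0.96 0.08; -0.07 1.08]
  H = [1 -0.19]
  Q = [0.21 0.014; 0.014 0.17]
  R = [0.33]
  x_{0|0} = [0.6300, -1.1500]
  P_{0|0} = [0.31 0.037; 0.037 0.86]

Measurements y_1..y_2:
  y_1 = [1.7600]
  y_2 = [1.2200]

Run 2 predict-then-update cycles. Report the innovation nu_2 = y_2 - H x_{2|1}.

innov = [-0.0239]

step 1: x^-=[0.5128, -1.2861]  P^-=[0.5069 0.1056; 0.1056 1.1690]  S=[0.8389]  K=[0.5803; -0.1389]  nu=[1.0028]  x^+=[1.0947, -1.4253]  P^+=[0.2244 0.1732; 0.1732 1.1529]
step 2: x^-=[0.9369, -1.6160]  P^-=[0.4508 0.2772; 0.2772 1.4896]  S=[0.7292]  K=[0.5460; -0.0081]  nu=[-0.0239]  x^+=[0.9238, -1.6158]  P^+=[0.2334 0.2804; 0.2804 1.4896]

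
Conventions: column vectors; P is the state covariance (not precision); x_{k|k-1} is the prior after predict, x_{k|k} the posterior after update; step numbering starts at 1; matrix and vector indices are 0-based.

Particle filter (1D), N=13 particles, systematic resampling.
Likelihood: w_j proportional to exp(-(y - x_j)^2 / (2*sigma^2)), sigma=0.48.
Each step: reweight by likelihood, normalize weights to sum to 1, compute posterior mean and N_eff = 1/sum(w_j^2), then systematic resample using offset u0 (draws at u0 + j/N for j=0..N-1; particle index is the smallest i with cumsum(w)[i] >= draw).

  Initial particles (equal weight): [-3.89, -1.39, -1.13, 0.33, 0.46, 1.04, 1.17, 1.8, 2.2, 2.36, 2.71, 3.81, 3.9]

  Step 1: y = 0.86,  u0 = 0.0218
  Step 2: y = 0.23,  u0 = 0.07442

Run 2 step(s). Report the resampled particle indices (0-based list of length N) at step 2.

step 1: w=[0.0000, 0.0000, 0.0001, 0.1715, 0.2229, 0.2941, 0.2561, 0.0464, 0.0064, 0.0024, 0.0002, 0.0000, 0.0000]  mean=0.8682  Neff=4.2851  idx=[3, 3, 4, 4, 4, 5, 5, 5, 5, 6, 6, 6, 7]
step 2: w=[0.1620, 0.1620, 0.1476, 0.1476, 0.1476, 0.0399, 0.0399, 0.0399, 0.0399, 0.0243, 0.0243, 0.0243, 0.0008]  mean=0.5632  Neff=7.9384  idx=[0, 0, 1, 1, 2, 2, 3, 3, 4, 4, 6, 8, 11]

resampled_idx = [0, 0, 1, 1, 2, 2, 3, 3, 4, 4, 6, 8, 11]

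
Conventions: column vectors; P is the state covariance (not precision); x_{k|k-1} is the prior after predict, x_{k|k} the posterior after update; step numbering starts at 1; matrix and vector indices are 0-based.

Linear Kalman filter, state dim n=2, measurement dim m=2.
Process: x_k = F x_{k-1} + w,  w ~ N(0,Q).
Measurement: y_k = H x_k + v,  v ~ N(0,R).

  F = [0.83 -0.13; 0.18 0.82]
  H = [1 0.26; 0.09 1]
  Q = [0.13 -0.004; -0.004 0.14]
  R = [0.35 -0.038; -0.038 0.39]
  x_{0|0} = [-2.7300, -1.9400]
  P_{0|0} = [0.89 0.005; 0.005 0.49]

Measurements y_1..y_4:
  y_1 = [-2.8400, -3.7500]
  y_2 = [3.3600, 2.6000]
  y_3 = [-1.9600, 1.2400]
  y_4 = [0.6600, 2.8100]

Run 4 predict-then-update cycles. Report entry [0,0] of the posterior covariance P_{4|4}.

P_post[0,0] = 0.1498

step 1: x^-=[-2.0137, -2.0822]  P^-=[0.7503 0.0800; 0.0800 0.4998]  S=[1.1757 0.2414; 0.2414 0.9103]  K=[0.6584 -0.0125; 0.0679 0.5390]  nu=[-0.2849, -1.4866]  x^+=[-2.1827, -2.9027]  P^+=[0.2444 -0.0519; -0.0519 0.2123]
step 2: x^-=[-1.4343, -2.7731]  P^-=[0.3132 -0.0242; -0.0242 0.2753]  S=[0.6692 0.0370; 0.0370 0.6635]  K=[0.4597 -0.0196; 0.0482 0.4090]  nu=[5.5153, 5.5022]  x^+=[0.9928, -0.2570]  P^+=[0.1722 -0.0406; -0.0406 0.1613]
step 3: x^-=[0.8574, -0.0321]  P^-=[0.2601 -0.0222; -0.0222 0.2421]  S=[0.6149 0.0257; 0.0257 0.6302]  K=[0.4142 -0.0149; 0.0505 0.3789]  nu=[-2.8091, 1.1949]  x^+=[-0.3240, 0.2789]  P^+=[0.1548 -0.0355; -0.0355 0.1490]
step 4: x^-=[-0.3052, 0.1704]  P^-=[0.2468 -0.0201; -0.0201 0.2348]  S=[0.6022 0.0247; 0.0247 0.6231]  K=[0.4017 -0.0125; 0.0528 0.3717]  nu=[0.9209, 2.6671]  x^+=[0.0314, 1.2104]  P^+=[0.1498 -0.0336; -0.0336 0.1460]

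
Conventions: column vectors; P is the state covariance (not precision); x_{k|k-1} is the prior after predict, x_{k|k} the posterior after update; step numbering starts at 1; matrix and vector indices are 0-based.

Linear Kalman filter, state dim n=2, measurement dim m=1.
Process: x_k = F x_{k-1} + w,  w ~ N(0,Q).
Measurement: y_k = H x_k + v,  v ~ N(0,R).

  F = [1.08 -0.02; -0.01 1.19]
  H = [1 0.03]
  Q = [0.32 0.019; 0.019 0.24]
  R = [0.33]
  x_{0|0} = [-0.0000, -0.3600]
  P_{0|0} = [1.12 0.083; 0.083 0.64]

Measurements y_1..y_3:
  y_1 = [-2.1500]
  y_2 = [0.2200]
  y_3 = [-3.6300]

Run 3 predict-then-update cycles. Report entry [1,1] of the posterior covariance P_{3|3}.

P_post[1,1] = 2.8571

step 1: x^-=[0.0072, -0.4284]  P^-=[1.6230 0.0984; 0.0984 1.1444]  S=[1.9600]  K=[0.8296; 0.0677]  nu=[-2.1443]  x^+=[-1.7717, -0.5736]  P^+=[0.2741 -0.0117; -0.0117 1.1355]
step 2: x^-=[-1.9020, -0.6648]  P^-=[0.6407 -0.0261; -0.0261 1.8482]  S=[0.9708]  K=[0.6592; 0.0303]  nu=[2.1420]  x^+=[-0.4901, -0.6000]  P^+=[0.2189 -0.0454; -0.0454 1.8473]
step 3: x^-=[-0.5173, -0.7091]  P^-=[0.5780 -0.0857; -0.0857 2.8571]  S=[0.9054]  K=[0.6355; -0.0000]  nu=[-3.0914]  x^+=[-2.4820, -0.7090]  P^+=[0.2123 -0.0857; -0.0857 2.8571]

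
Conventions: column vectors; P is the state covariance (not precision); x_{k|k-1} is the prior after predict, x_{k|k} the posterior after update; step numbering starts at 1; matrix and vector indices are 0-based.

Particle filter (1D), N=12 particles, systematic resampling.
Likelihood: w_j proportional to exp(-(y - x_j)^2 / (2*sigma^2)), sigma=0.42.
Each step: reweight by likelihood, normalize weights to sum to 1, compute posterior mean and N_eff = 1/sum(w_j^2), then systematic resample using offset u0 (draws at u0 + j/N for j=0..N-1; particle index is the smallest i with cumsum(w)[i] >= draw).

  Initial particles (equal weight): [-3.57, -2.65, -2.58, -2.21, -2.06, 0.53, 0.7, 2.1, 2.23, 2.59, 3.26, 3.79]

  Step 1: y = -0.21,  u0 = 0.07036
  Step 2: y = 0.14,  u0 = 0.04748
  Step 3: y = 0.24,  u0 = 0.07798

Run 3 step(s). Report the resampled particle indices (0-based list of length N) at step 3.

step 1: w=[0.0000, 0.0000, 0.0000, 0.0000, 0.0002, 0.6888, 0.3110, 0.0000, 0.0000, 0.0000, 0.0000, 0.0000]  mean=0.5822  Neff=1.7510  idx=[5, 5, 5, 5, 5, 5, 5, 5, 6, 6, 6, 6]
step 2: w=[0.0950, 0.0950, 0.0950, 0.0950, 0.0950, 0.0950, 0.0950, 0.0950, 0.0601, 0.0601, 0.0601, 0.0601]  mean=0.5709  Neff=11.5503  idx=[0, 1, 2, 3, 4, 4, 5, 6, 7, 8, 10, 11]
step 3: w=[0.0902, 0.0902, 0.0902, 0.0902, 0.0902, 0.0902, 0.0902, 0.0902, 0.0902, 0.0628, 0.0628, 0.0628]  mean=0.5620  Neff=11.7625  idx=[0, 1, 2, 3, 4, 5, 6, 7, 8, 9, 10, 11]

resampled_idx = [0, 1, 2, 3, 4, 5, 6, 7, 8, 9, 10, 11]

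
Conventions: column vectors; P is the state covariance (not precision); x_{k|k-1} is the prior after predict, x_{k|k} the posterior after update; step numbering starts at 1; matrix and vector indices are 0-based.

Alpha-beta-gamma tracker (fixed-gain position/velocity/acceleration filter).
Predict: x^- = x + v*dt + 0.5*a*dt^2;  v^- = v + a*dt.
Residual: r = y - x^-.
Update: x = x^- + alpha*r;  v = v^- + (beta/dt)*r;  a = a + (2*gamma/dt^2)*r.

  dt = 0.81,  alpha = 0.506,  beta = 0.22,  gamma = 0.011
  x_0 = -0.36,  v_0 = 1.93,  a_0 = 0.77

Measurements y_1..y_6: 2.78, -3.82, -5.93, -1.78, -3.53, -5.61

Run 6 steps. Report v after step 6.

v_post = -0.7185

step 1: x_pred=1.4559  r=1.3241  x^+=2.1259  v^+=2.9133  a^+=0.8144
step 2: x_pred=4.7529  r=-8.5729  x^+=0.4150  v^+=1.2446  a^+=0.5269
step 3: x_pred=1.5960  r=-7.5260  x^+=-2.2122  v^+=-0.3727  a^+=0.2746
step 4: x_pred=-2.4240  r=0.6440  x^+=-2.0981  v^+=0.0246  a^+=0.2962
step 5: x_pred=-1.9810  r=-1.5490  x^+=-2.7648  v^+=-0.1562  a^+=0.2442
step 6: x_pred=-2.8112  r=-2.7988  x^+=-4.2274  v^+=-0.7185  a^+=0.1504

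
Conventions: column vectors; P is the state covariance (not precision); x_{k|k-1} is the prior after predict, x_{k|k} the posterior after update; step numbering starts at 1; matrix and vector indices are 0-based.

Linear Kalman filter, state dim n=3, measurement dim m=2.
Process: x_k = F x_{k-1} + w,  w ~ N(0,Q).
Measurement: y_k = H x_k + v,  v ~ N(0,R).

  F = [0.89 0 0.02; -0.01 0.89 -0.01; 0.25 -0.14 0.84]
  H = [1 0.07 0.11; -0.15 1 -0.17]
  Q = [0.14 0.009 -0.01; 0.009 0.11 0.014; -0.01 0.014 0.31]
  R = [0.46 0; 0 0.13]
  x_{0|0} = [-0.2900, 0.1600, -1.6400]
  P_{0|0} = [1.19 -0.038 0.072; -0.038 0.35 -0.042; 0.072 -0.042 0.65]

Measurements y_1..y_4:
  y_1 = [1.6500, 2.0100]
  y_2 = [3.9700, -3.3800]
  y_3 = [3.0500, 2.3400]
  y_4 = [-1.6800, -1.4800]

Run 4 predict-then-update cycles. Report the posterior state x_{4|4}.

step 1: x^-=[-0.2909, 0.1617, -1.4725]  P^-=[1.0854 -0.0332 0.3247; -0.0332 0.3889 -0.0788; 0.3247 -0.0788 0.8927]  S=[1.6237 -0.2535; -0.2535 0.6224]  K=[0.6685 -0.1314; 0.0994 0.6948; 0.1997 -0.3673]  nu=[2.0916, 1.5543]  x^+=[0.9031, 1.4496, -1.6257]  P^+=[0.3044 0.0301 0.0090; 0.0301 0.1074 0.0737; 0.0090 0.0737 0.7067]
step 2: x^-=[0.7712, 1.2973, -1.3428]  P^-=[0.3817 0.0312 0.0724; 0.0312 0.1933 0.0558; 0.0724 0.0558 0.8141]  S=[0.8737 -0.0361; -0.0361 0.3308]  K=[0.4458 -0.0673; 0.0810 0.5504; 0.1790 -0.2630]  nu=[3.2556, -4.7899]  x^+=[2.5448, -1.0754, 0.4999]  P^+=[0.2045 0.0206 -0.0078; 0.0206 0.0906 0.0938; -0.0078 0.0938 0.7598]
step 3: x^-=[2.2749, -0.9875, 1.2066]  P^-=[0.3020 0.0251 0.0395; 0.0251 0.1798 0.0708; 0.0395 0.0708 0.8339]  S=[0.7863 -0.0239; -0.0239 0.3111]  K=[0.3901 -0.0566; 0.0740 0.5329; 0.1661 -0.2345]  nu=[0.7115, 3.8739]  x^+=[2.3332, 1.1294, 0.4166]  P^+=[0.1803 0.0166 -0.0180; 0.0166 0.0891 0.1017; -0.0180 0.1017 0.7932]
step 4: x^-=[2.0849, 0.9776, 0.7751]  P^-=[0.2825 0.0224 0.0276; 0.0224 0.1785 0.0759; 0.0276 0.0759 0.8501]  S=[0.7640 -0.0213; -0.0213 0.3083]  K=[0.3742 -0.0541; 0.0714 0.5312; 0.1592 -0.2250]  nu=[-3.9186, -2.0131]  x^+=[0.7274, -0.3715, 0.6045]  P^+=[0.1737 0.0150 -0.0237; 0.0150 0.0892 0.1055; -0.0237 0.1055 0.8136]

x_post = [0.7274, -0.3715, 0.6045]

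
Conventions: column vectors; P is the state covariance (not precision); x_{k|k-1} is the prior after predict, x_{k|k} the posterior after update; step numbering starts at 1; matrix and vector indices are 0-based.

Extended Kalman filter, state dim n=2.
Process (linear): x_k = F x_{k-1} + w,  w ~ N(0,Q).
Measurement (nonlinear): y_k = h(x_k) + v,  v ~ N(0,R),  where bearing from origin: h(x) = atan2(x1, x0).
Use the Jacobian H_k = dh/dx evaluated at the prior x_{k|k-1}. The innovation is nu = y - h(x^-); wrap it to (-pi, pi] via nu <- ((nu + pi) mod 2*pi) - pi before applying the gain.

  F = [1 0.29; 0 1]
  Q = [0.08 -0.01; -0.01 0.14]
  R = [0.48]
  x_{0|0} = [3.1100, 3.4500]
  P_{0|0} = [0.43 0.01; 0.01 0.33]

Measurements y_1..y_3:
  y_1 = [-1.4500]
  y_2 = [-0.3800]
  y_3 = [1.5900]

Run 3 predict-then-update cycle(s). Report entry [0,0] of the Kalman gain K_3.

step 1: x^-=[4.1105, 3.4500]  P^-=[0.5436 0.0957; 0.0957 0.4700]  H_jac=[-0.1198 0.1427]  S=[0.4941]  K=[-0.1041; 0.1126]  nu=[-2.1483]  x^+=[4.3342, 3.2082]  P^+=[0.5382 0.1015; 0.1015 0.4637]
step 2: x^-=[5.2646, 3.2082]  P^-=[0.7161 0.2260; 0.2260 0.6037]  H_jac=[-0.0844 0.1385]  S=[0.4914]  K=[-0.0593; 0.1314]  nu=[-0.9273]  x^+=[5.3196, 3.0864]  P^+=[0.7143 0.2298; 0.2298 0.5953]
step 3: x^-=[6.2146, 3.0864]  P^-=[0.9777 0.3924; 0.3924 0.7353]  H_jac=[-0.0641 0.1291]  S=[0.4898]  K=[-0.0245; 0.1424]  nu=[1.1291]  x^+=[6.1869, 3.2472]  P^+=[0.9774 0.3941; 0.3941 0.7253]

K[0,0] = -0.0245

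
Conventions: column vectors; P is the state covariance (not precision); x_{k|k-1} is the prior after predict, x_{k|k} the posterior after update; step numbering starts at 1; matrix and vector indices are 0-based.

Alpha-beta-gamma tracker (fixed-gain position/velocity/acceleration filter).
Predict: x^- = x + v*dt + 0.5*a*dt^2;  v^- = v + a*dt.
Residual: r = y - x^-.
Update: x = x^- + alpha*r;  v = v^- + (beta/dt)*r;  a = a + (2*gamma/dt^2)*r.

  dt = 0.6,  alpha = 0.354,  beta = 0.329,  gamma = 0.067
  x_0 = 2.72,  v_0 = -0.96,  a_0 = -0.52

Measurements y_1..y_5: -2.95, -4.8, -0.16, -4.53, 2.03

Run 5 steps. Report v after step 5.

v_post = 3.4044

step 1: x_pred=2.0504  r=-5.0004  x^+=0.2803  v^+=-4.0139  a^+=-2.3813
step 2: x_pred=-2.5567  r=-2.2433  x^+=-3.3508  v^+=-6.6727  a^+=-3.2163
step 3: x_pred=-7.9334  r=7.7734  x^+=-5.1816  v^+=-4.3401  a^+=-0.3228
step 4: x_pred=-7.8438  r=3.3138  x^+=-6.6707  v^+=-2.7167  a^+=0.9106
step 5: x_pred=-8.1368  r=10.1668  x^+=-4.5378  v^+=3.4044  a^+=4.6949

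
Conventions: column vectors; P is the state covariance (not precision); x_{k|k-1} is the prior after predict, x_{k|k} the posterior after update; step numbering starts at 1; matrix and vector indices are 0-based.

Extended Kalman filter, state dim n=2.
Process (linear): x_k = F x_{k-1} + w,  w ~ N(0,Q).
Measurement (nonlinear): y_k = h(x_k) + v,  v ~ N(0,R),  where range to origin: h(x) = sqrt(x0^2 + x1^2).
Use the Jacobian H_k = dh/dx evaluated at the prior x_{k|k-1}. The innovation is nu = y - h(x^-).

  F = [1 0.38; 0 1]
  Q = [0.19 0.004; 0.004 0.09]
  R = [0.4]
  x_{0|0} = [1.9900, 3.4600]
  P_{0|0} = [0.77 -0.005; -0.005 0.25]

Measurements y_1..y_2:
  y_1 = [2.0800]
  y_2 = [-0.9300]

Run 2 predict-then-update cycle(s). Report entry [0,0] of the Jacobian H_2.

H_jac[0,0] = 0.6847

step 1: x^-=[3.3048, 3.4600]  P^-=[0.9923 0.0940; 0.0940 0.3400]  H_jac=[0.6907 0.7231]  S=[1.1451]  K=[0.6579; 0.2714]  nu=[-2.7047]  x^+=[1.5254, 2.7259]  P^+=[0.4967 -0.1105; -0.1105 0.2556]
step 2: x^-=[2.5612, 2.7259]  P^-=[0.6396 -0.0093; -0.0093 0.3456]  H_jac=[0.6847 0.7288]  S=[0.8742]  K=[0.4932; 0.2809]  nu=[-4.6704]  x^+=[0.2576, 1.4142]  P^+=[0.4269 -0.1304; -0.1304 0.2767]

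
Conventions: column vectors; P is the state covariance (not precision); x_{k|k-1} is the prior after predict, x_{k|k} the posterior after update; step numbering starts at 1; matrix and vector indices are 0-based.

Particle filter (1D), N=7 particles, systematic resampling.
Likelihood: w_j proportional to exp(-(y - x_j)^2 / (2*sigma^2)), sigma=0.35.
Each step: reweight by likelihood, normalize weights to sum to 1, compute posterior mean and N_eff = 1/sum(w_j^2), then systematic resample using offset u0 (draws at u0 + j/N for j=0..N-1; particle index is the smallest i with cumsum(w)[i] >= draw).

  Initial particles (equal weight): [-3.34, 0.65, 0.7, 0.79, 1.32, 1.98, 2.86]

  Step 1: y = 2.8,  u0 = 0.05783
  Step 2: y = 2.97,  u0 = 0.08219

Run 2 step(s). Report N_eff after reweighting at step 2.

step 1: w=[0.0000, 0.0000, 0.0000, 0.0000, 0.0001, 0.0612, 0.9386]  mean=2.8059  Neff=1.1302  idx=[5, 6, 6, 6, 6, 6, 6]
step 2: w=[0.0032, 0.1661, 0.1661, 0.1661, 0.1661, 0.1661, 0.1661]  mean=2.8572  Neff=6.0382  idx=[1, 2, 3, 4, 4, 5, 6]

N_eff = 6.0382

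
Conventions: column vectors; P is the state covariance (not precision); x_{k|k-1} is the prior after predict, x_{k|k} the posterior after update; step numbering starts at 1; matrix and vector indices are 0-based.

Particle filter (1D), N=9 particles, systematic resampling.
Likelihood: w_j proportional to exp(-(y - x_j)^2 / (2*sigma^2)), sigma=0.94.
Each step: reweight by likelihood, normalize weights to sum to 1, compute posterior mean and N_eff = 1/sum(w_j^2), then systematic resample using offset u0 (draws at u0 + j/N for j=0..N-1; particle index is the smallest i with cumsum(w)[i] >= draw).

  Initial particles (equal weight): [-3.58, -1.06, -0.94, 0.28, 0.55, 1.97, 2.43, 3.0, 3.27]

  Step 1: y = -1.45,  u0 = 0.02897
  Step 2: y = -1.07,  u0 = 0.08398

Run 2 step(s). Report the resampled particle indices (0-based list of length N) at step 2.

step 1: w=[0.0357, 0.4274, 0.4021, 0.0856, 0.0484, 0.0006, 0.0001, 0.0000, 0.0000]  mean=-0.9068  Neff=2.8147  idx=[0, 1, 1, 1, 2, 2, 2, 2, 3]
step 2: w=[0.0039, 0.1361, 0.1361, 0.1361, 0.1348, 0.1348, 0.1348, 0.1348, 0.0485]  mean=-0.9400  Neff=7.6537  idx=[1, 2, 3, 4, 4, 5, 6, 7, 8]

resampled_idx = [1, 2, 3, 4, 4, 5, 6, 7, 8]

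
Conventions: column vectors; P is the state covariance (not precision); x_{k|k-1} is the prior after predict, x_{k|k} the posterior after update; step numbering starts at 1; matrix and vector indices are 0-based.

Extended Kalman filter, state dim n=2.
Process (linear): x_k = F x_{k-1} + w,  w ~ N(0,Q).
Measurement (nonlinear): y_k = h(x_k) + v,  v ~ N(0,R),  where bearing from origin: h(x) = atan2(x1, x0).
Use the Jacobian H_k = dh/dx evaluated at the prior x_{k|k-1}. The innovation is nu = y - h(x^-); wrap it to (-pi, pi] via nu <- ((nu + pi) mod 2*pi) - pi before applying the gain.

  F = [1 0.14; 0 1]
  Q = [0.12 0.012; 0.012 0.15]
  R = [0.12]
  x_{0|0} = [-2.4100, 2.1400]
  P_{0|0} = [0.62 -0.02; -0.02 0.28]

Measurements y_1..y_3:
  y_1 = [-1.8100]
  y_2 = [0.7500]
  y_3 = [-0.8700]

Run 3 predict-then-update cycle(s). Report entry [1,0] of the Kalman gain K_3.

K[1,0] = -0.6893

step 1: x^-=[-2.1104, 2.1400]  P^-=[0.7399 0.0312; 0.0312 0.4300]  H_jac=[-0.2369 -0.2336]  S=[0.1884]  K=[-0.9688; -0.5723]  nu=[2.1240]  x^+=[-4.1681, 0.9244]  P^+=[0.5630 -0.0733; -0.0733 0.3683]
step 2: x^-=[-4.0387, 0.9244]  P^-=[0.6697 -0.0097; -0.0097 0.5183]  H_jac=[-0.0539 -0.2353]  S=[0.1504]  K=[-0.2246; -0.8074]  nu=[-2.1666]  x^+=[-3.5520, 2.6737]  P^+=[0.6621 -0.0370; -0.0370 0.4203]
step 3: x^-=[-3.1777, 2.6737]  P^-=[0.7800 0.0338; 0.0338 0.5703]  H_jac=[-0.1550 -0.1843]  S=[0.1600]  K=[-0.7945; -0.6893]  nu=[2.9711]  x^+=[-5.5383, 0.6257]  P^+=[0.6790 -0.0538; -0.0538 0.4942]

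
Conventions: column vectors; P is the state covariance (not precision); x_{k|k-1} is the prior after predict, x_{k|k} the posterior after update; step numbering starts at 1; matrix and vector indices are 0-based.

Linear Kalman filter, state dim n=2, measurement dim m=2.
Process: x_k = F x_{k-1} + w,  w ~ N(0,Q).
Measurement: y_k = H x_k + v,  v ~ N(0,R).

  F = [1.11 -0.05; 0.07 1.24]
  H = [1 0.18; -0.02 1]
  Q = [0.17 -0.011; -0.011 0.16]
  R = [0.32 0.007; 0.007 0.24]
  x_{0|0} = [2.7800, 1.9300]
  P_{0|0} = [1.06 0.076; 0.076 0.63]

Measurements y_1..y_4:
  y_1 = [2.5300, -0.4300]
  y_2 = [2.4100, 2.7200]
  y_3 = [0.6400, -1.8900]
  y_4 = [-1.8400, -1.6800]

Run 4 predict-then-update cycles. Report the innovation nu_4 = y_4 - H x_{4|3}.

innov = [-3.5867, -1.4555]

step 1: x^-=[2.9893, 2.5878]  P^-=[1.4692 0.1366; 0.1366 1.1471]  S=[1.8755 0.3202; 0.3202 1.3822]  K=[0.8155 -0.1113; 0.0433 0.8179]  nu=[-0.9251, -2.9580]  x^+=[2.5642, 0.1284]  P^+=[0.2630 -0.0158; -0.0158 0.1963]
step 2: x^-=[2.8399, 0.3388]  P^-=[0.4963 -0.0244; -0.0244 0.4604]  S=[0.8224 0.0557; 0.0557 0.7015]  K=[0.6047 -0.0969; 0.0268 0.6548]  nu=[-0.4909, 2.4380]  x^+=[2.3070, 1.9220]  P^+=[0.1955 -0.0151; -0.0151 0.1570]
step 3: x^-=[2.4646, 2.5447]  P^-=[0.4130 -0.0263; -0.0263 0.3998]  S=[0.7365 0.0445; 0.0445 0.6410]  K=[0.5599 -0.0928; 0.0244 0.6228]  nu=[-2.2827, -4.3855]  x^+=[1.5933, -0.2423]  P^+=[0.1812 -0.0147; -0.0147 0.1494]
step 4: x^-=[1.7807, -0.1889]  P^-=[0.3952 -0.0264; -0.0264 0.3880]  S=[0.7183 0.0426; 0.0426 0.6292]  K=[0.5491 -0.0917; 0.0239 0.6158]  nu=[-3.5867, -1.4555]  x^+=[-0.0552, -1.1711]  P^+=[0.1777 -0.0146; -0.0146 0.1477]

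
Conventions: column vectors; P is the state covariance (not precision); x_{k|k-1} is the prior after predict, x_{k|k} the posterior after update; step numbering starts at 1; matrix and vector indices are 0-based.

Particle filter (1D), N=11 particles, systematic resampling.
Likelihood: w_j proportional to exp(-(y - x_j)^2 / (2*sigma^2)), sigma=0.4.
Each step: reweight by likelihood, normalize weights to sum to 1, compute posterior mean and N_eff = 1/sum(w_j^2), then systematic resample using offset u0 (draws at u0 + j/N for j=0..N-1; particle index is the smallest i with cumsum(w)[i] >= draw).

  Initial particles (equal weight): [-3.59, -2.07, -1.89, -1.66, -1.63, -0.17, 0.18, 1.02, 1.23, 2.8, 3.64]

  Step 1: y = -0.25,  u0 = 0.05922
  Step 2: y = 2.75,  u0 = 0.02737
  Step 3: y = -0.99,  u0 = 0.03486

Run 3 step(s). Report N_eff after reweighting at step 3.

N_eff = 11.0000

step 1: w=[0.0000, 0.0000, 0.0001, 0.0013, 0.0017, 0.6309, 0.3611, 0.0042, 0.0007, 0.0000, 0.0000]  mean=-0.0423  Neff=1.8923  idx=[5, 5, 5, 5, 5, 5, 5, 6, 6, 6, 6]
step 2: w=[0.0006, 0.0006, 0.0006, 0.0006, 0.0006, 0.0006, 0.0006, 0.2489, 0.2489, 0.2489, 0.2489]  mean=0.1785  Neff=4.0346  idx=[7, 7, 7, 8, 8, 8, 9, 9, 10, 10, 10]
step 3: w=[0.0909, 0.0909, 0.0909, 0.0909, 0.0909, 0.0909, 0.0909, 0.0909, 0.0909, 0.0909, 0.0909]  mean=0.1800  Neff=11.0000  idx=[0, 1, 2, 3, 4, 5, 6, 7, 8, 9, 10]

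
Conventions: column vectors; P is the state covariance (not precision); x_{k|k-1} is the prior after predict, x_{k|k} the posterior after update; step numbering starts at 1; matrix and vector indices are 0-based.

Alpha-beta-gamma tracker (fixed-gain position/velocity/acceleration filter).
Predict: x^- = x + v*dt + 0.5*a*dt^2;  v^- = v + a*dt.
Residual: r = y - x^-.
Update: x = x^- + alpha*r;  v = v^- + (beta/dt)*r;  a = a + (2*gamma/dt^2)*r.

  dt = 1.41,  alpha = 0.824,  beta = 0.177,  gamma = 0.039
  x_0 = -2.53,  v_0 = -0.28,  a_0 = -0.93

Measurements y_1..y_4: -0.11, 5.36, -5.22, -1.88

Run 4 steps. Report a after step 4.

a_post = -0.4660

step 1: x_pred=-3.8493  r=3.7393  x^+=-0.7681  v^+=-1.1219  a^+=-0.7833
step 2: x_pred=-3.1286  r=8.4886  x^+=3.8660  v^+=-1.1608  a^+=-0.4503
step 3: x_pred=1.7818  r=-7.0018  x^+=-3.9877  v^+=-2.6746  a^+=-0.7250
step 4: x_pred=-8.4795  r=6.5995  x^+=-3.0415  v^+=-2.8683  a^+=-0.4660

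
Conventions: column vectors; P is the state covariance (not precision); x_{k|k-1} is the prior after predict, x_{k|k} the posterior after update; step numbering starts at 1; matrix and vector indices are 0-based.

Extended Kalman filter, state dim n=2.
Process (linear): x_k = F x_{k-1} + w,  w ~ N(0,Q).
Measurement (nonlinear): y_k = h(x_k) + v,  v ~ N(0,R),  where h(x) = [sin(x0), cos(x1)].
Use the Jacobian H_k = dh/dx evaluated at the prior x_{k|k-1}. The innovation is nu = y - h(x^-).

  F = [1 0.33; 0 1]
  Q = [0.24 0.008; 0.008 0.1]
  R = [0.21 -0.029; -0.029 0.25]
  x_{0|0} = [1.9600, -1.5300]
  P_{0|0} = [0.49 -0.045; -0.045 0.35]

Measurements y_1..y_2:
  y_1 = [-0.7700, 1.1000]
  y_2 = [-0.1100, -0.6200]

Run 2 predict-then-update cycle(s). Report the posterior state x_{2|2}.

x_post = [-0.1283, -1.6292]

step 1: x^-=[1.4551, -1.5300]  P^-=[0.7384 0.0785; 0.0785 0.4500]  H_jac=[0.1154 0.0000; 0.0000 0.9992]  S=[0.2198 -0.0199; -0.0199 0.6993]  K=[0.3990 0.1235; 0.0998 0.6459]  nu=[-1.7633, 1.0592]  x^+=[0.8825, -1.0219]  P^+=[0.6947 0.0193; 0.0193 0.1587]
step 2: x^-=[0.5453, -1.0219]  P^-=[0.9648 0.0797; 0.0797 0.2587]  H_jac=[0.8550 0.0000; 0.0000 0.8531]  S=[0.9153 0.0291; 0.0291 0.4383]  K=[0.8982 0.0954; 0.0586 0.4997]  nu=[-0.6286, -1.1417]  x^+=[-0.1283, -1.6292]  P^+=[0.2174 -0.0026; -0.0026 0.1444]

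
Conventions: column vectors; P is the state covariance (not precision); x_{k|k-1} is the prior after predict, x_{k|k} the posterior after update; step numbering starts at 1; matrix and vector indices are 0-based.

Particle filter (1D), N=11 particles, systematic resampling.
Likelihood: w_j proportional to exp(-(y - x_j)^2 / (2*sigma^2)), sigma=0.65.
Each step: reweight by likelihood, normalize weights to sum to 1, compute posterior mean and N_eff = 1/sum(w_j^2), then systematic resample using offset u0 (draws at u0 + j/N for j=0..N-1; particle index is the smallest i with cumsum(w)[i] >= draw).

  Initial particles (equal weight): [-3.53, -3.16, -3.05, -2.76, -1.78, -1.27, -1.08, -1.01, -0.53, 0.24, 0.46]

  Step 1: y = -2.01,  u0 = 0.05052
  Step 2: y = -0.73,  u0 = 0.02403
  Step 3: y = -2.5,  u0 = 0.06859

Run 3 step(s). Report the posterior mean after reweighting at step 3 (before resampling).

step 1: w=[0.0198, 0.0639, 0.0850, 0.1571, 0.2871, 0.1599, 0.1098, 0.0936, 0.0229, 0.0008, 0.0002]  mean=-1.9037  Neff=6.0357  idx=[1, 2, 3, 3, 4, 4, 4, 5, 6, 6, 7]
step 2: w=[0.0002, 0.0004, 0.0018, 0.0018, 0.0649, 0.0649, 0.0649, 0.1694, 0.2069, 0.2069, 0.2180]  mean=-1.2405  Neff=5.7329  idx=[4, 5, 7, 7, 8, 8, 8, 9, 9, 10, 10]
step 3: w=[0.2679, 0.2679, 0.0826, 0.0826, 0.0455, 0.0455, 0.0455, 0.0455, 0.0455, 0.0358, 0.0358]  mean=-1.4814  Neff=5.8792  idx=[0, 0, 0, 1, 1, 1, 2, 4, 6, 8, 10]

post_mean = -1.4814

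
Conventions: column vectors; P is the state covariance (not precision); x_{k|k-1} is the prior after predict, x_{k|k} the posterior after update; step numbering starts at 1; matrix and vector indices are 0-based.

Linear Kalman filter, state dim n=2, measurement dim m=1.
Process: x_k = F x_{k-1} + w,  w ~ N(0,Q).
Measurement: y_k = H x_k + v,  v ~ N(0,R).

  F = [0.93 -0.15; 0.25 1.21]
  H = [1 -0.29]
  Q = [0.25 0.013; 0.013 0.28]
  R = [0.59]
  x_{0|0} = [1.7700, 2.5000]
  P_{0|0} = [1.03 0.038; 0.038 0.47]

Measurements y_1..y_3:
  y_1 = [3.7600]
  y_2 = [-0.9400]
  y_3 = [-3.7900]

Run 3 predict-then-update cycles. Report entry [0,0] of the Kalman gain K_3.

K[0,0] = 0.3563

step 1: x^-=[1.2711, 3.4675]  P^-=[1.1408 0.2085; 0.2085 1.0555]  S=[1.6987]  K=[0.6360; -0.0574]  nu=[3.4945]  x^+=[3.4936, 3.2667]  P^+=[0.4537 0.2706; 0.2706 1.0499]
step 2: x^-=[2.7590, 4.8262]  P^-=[0.5905 0.2223; 0.2223 2.0092]  S=[1.2206]  K=[0.4310; -0.2953]  nu=[-2.2995]  x^+=[1.7680, 5.5051]  P^+=[0.3638 0.3776; 0.3776 1.9028]
step 3: x^-=[0.8184, 7.1032]  P^-=[0.5021 0.1630; 0.1630 3.3170]  S=[1.2765]  K=[0.3563; -0.6259]  nu=[-2.5485]  x^+=[-0.0896, 8.6982]  P^+=[0.3400 0.4477; 0.4477 2.8170]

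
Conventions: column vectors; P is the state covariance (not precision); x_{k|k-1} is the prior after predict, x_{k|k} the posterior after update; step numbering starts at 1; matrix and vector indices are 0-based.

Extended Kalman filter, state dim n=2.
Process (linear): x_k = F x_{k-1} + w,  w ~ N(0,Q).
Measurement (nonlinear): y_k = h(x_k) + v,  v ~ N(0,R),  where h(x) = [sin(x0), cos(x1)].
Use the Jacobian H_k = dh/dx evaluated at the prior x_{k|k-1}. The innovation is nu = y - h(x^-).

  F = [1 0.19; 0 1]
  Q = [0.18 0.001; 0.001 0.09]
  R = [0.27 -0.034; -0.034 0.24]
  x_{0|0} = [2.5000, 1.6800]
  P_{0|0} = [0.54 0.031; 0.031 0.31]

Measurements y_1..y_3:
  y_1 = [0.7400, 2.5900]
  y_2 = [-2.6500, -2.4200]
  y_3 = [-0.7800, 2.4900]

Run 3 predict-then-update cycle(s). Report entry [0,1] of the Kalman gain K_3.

step 1: x^-=[2.8192, 1.6800]  P^-=[0.7430 0.0909; 0.0909 0.4000]  H_jac=[-0.9485 0.0000; 0.0000 -0.9940]  S=[0.9384 0.0517; 0.0517 0.6352]  K=[-0.7465 -0.0815; -0.0576 -0.6212]  nu=[0.4232, 2.6990]  x^+=[2.2834, -0.0211]  P^+=[0.2096 -0.0059; -0.0059 0.1480]
step 2: x^-=[2.2794, -0.0211]  P^-=[0.3927 0.0233; 0.0233 0.2380]  H_jac=[-0.6508 0.0000; 0.0000 0.0211]  S=[0.4363 -0.0343; -0.0343 0.2401]  K=[-0.5922 -0.0826; -0.0334 0.0161]  nu=[-3.4093, -3.4198]  x^+=[4.5809, 0.0377]  P^+=[0.2414 0.0147; 0.0147 0.2374]
step 3: x^-=[4.5881, 0.0377]  P^-=[0.4356 0.0608; 0.0608 0.3274]  H_jac=[-0.1240 0.0000; 0.0000 -0.0377]  S=[0.2767 -0.0337; -0.0337 0.2405]  K=[-0.1998 -0.0376; -0.0341 -0.0562]  nu=[0.2123, 1.4907]  x^+=[4.4897, -0.0532]  P^+=[0.4247 0.0589; 0.0589 0.3265]

K[0,1] = -0.0376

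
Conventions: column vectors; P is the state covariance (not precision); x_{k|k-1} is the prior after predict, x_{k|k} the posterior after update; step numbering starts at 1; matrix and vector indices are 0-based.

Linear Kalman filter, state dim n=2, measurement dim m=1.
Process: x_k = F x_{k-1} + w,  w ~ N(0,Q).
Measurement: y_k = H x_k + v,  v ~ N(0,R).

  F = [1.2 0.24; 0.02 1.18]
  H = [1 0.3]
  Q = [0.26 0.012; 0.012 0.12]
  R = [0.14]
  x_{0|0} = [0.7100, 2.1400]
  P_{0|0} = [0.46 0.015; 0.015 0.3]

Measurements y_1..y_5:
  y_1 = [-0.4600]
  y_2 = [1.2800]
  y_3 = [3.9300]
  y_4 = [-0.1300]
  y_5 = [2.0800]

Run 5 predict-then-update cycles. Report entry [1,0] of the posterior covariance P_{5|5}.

P_post[1,0] = -0.3143

step 1: x^-=[1.3656, 2.5394]  P^-=[0.9483 0.1293; 0.1293 0.5386]  S=[1.2144]  K=[0.8129; 0.2395]  nu=[-2.5874]  x^+=[-0.7376, 1.9196]  P^+=[0.1459 -0.1071; -0.1071 0.4689]
step 2: x^-=[-0.4244, 2.2504]  P^-=[0.4355 -0.0039; -0.0039 0.7679]  S=[0.6422]  K=[0.6762; 0.3526]  nu=[1.0293]  x^+=[0.2716, 2.6133]  P^+=[0.1418 -0.1571; -0.1571 0.6881]
step 3: x^-=[0.9531, 3.0892]  P^-=[0.4133 -0.0129; -0.0129 1.0707]  S=[0.6420]  K=[0.6378; 0.4803]  nu=[2.0501]  x^+=[2.2608, 4.0738]  P^+=[0.1522 -0.2096; -0.2096 0.9226]
step 4: x^-=[3.6906, 4.8523]  P^-=[0.4116 -0.0208; -0.0208 1.3949]  S=[0.6646]  K=[0.6099; 0.5983]  nu=[-5.2763]  x^+=[0.4729, 1.6953]  P^+=[0.1644 -0.2633; -0.2633 1.1569]
step 5: x^-=[0.9743, 2.0099]  P^-=[0.4117 -0.0305; -0.0305 1.7185]  S=[0.6880]  K=[0.5850; 0.7050]  nu=[0.5027]  x^+=[1.2684, 2.3643]  P^+=[0.1762 -0.3143; -0.3143 1.3766]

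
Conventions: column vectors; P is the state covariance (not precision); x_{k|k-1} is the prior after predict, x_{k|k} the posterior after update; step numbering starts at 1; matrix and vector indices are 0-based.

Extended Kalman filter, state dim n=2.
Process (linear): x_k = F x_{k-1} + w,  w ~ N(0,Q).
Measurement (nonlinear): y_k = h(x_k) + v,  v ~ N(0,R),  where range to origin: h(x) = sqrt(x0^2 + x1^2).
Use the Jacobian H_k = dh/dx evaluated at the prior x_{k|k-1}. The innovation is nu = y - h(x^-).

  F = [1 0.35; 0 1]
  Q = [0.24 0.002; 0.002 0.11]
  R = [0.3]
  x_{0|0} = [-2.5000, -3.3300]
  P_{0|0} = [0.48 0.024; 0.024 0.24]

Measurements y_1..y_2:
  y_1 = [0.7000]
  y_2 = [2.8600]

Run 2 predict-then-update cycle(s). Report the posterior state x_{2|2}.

step 1: x^-=[-3.6655, -3.3300]  P^-=[0.7662 0.1100; 0.1100 0.3500]  H_jac=[-0.7402 -0.6724]  S=[0.9875]  K=[-0.6492; -0.3208]  nu=[-4.2523]  x^+=[-0.9050, -1.9660]  P^+=[0.3500 -0.0956; -0.0956 0.2484]
step 2: x^-=[-1.5931, -1.9660]  P^-=[0.5535 -0.0067; -0.0067 0.3584]  H_jac=[-0.6296 -0.7769]  S=[0.7292]  K=[-0.4707; -0.3761]  nu=[0.3296]  x^+=[-1.7482, -2.0899]  P^+=[0.3919 -0.1358; -0.1358 0.2553]

x_post = [-1.7482, -2.0899]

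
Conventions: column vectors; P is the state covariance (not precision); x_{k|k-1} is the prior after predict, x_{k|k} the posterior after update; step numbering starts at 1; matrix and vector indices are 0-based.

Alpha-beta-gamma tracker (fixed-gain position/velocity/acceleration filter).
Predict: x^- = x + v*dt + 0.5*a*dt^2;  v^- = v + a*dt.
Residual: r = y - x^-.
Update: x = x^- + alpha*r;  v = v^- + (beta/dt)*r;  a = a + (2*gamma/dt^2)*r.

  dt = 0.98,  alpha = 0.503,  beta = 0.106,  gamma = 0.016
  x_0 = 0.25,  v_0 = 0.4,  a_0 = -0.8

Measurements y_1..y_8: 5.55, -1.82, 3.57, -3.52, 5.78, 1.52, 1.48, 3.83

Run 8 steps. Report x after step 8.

x_post = 0.8571

step 1: x_pred=0.2578  r=5.2922  x^+=2.9198  v^+=0.1884  a^+=-0.6237
step 2: x_pred=2.8050  r=-4.6250  x^+=0.4786  v^+=-0.9230  a^+=-0.7778
step 3: x_pred=-0.7994  r=4.3694  x^+=1.3984  v^+=-1.2126  a^+=-0.6322
step 4: x_pred=-0.0936  r=-3.4264  x^+=-1.8171  v^+=-2.2028  a^+=-0.7463
step 5: x_pred=-4.3342  r=10.1142  x^+=0.7533  v^+=-1.8402  a^+=-0.4093
step 6: x_pred=-1.2467  r=2.7667  x^+=0.1449  v^+=-1.9421  a^+=-0.3172
step 7: x_pred=-1.9106  r=3.3906  x^+=-0.2052  v^+=-1.8862  a^+=-0.2042
step 8: x_pred=-2.1517  r=5.9817  x^+=0.8571  v^+=-1.4393  a^+=-0.0049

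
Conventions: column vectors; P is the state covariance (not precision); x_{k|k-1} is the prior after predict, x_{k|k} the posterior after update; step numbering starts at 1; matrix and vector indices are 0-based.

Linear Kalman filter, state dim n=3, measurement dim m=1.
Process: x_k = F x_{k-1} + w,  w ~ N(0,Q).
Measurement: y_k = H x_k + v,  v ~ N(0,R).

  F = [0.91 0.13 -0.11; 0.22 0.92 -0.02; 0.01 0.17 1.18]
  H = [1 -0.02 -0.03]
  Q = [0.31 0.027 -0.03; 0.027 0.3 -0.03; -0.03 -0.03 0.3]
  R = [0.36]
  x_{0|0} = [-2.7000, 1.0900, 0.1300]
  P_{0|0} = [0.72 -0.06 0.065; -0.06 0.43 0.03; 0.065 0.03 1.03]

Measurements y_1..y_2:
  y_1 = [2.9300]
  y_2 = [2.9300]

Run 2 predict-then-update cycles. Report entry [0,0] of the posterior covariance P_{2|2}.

P_post[0,0] = 0.2200

step 1: x^-=[-2.3296, 0.4062, 0.3117]  P^-=[0.8979 0.1670 -0.0832; 0.1670 0.6732 0.0611; -0.0832 0.0611 1.7600]  S=[1.2581]  K=[0.7130; 0.1206; -0.1091]  nu=[5.2771]  x^+=[1.4330, 1.0426, -0.2640]  P^+=[0.2583 0.0588 0.0146; 0.0588 0.6550 0.0776; 0.0146 0.0776 1.7451]
step 2: x^-=[1.4686, 1.2797, -0.1199]  P^-=[0.5649 0.2032 -0.2044; 0.2032 0.8884 0.1223; -0.2044 0.1223 2.7805]  S=[0.9320]  K=[0.6083; 0.1950; -0.3114]  nu=[1.4834]  x^+=[2.3709, 1.5689, -0.5819]  P^+=[0.2200 0.0926 -0.0278; 0.0926 0.8530 0.1789; -0.0278 0.1789 2.6901]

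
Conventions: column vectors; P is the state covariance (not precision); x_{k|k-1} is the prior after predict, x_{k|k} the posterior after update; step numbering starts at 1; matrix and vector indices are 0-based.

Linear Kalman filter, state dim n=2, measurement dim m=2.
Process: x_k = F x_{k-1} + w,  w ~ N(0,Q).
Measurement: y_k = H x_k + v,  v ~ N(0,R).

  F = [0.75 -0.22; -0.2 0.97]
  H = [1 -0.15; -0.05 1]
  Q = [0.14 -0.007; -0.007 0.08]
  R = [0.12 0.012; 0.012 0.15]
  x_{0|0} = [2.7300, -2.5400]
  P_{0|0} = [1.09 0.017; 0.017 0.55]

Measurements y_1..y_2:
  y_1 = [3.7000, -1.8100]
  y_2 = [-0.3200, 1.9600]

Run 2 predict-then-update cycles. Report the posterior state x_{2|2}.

x_post = [0.5819, 0.2246]

step 1: x^-=[2.6063, -3.0098]  P^-=[0.7741 -0.2748; -0.2748 0.6345]  S=[0.9908 -0.3987; -0.3987 0.8139]  K=[0.8319 0.0224; -0.0659 0.7642]  nu=[0.6422, 1.3301]  x^+=[3.1703, -2.0356]  P^+=[0.1029 0.0185; 0.0185 0.1148]
step 2: x^-=[2.8256, -2.6086]  P^-=[0.1973 -0.0327; -0.0327 0.1849]  S=[0.3313 -0.0585; -0.0585 0.3387]  K=[0.6068 -0.0207; -0.0877 0.5357]  nu=[-3.5369, 4.7099]  x^+=[0.5819, 0.2246]  P^+=[0.0737 0.0079; 0.0079 0.0797]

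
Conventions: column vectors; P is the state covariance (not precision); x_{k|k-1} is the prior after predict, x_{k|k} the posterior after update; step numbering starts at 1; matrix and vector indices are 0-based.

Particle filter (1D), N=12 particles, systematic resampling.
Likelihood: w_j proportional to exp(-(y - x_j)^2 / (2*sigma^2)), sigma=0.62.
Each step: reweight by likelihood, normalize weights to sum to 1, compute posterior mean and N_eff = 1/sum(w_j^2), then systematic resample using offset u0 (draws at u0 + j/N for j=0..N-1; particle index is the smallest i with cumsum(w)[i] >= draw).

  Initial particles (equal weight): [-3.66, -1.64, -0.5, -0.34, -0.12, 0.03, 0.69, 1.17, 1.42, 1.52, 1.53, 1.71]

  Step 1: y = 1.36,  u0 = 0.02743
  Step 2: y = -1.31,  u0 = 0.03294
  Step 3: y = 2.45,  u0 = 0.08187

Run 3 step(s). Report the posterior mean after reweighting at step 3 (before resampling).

post_mean = 0.5361

step 1: w=[0.0000, 0.0000, 0.0020, 0.0043, 0.0106, 0.0183, 0.1017, 0.1740, 0.1815, 0.1764, 0.1757, 0.1555]  mean=1.3313  Neff=6.2412  idx=[5, 6, 7, 7, 8, 8, 9, 9, 10, 10, 11, 11]
step 2: w=[0.9377, 0.0533, 0.0033, 0.0033, 0.0006, 0.0006, 0.0003, 0.0003, 0.0003, 0.0003, 0.0001, 0.0001]  mean=0.0762  Neff=1.1335  idx=[0, 0, 0, 0, 0, 0, 0, 0, 0, 0, 0, 1]
step 3: w=[0.0212, 0.0212, 0.0212, 0.0212, 0.0212, 0.0212, 0.0212, 0.0212, 0.0212, 0.0212, 0.0212, 0.7668]  mean=0.5361  Neff=1.6864  idx=[3, 7, 11, 11, 11, 11, 11, 11, 11, 11, 11, 11]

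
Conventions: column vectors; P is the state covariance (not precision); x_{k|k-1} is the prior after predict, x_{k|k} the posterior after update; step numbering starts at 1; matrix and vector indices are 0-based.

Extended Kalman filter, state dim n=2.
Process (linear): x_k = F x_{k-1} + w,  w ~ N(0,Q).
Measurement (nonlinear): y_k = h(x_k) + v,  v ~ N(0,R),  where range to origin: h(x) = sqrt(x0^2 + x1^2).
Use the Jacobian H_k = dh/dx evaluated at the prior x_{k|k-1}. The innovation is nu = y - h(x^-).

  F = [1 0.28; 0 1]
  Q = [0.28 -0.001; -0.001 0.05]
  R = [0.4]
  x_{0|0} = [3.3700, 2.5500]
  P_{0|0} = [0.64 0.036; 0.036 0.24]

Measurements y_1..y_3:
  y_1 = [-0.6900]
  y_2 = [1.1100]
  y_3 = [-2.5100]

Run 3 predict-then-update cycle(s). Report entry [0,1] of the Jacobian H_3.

step 1: x^-=[4.0840, 2.5500]  P^-=[0.9590 0.1022; 0.1022 0.2900]  H_jac=[0.8482 0.5296]  S=[1.2632]  K=[0.6868; 0.1902]  nu=[-5.5047]  x^+=[0.3032, 1.5029]  P^+=[0.3631 -0.0628; -0.0628 0.2443]
step 2: x^-=[0.7240, 1.5029]  P^-=[0.6271 0.0046; 0.0046 0.2943]  H_jac=[0.4340 0.9009]  S=[0.7606]  K=[0.3633; 0.3512]  nu=[-0.5582]  x^+=[0.5213, 1.3068]  P^+=[0.5267 -0.0925; -0.0925 0.2005]
step 3: x^-=[0.8872, 1.3068]  P^-=[0.7707 -0.0373; -0.0373 0.2505]  H_jac=[0.5617 0.8274]  S=[0.7799]  K=[0.5154; 0.2388]  nu=[-4.0895]  x^+=[-1.2207, 0.3301]  P^+=[0.5635 -0.1333; -0.1333 0.2060]

H_jac[0,1] = 0.8274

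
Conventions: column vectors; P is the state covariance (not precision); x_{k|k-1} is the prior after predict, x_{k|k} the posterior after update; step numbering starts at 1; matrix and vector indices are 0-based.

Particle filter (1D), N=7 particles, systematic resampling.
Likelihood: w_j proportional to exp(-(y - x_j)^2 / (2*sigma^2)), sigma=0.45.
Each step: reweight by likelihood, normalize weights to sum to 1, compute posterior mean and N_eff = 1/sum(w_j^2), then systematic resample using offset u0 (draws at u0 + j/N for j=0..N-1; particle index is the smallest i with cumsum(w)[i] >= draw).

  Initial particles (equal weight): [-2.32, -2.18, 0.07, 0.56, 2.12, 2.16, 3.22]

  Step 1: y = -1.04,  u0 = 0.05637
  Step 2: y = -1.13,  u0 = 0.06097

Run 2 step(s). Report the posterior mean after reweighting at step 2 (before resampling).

post_mean = -1.5779

step 1: w=[0.1629, 0.3761, 0.4443, 0.0167, 0.0000, 0.0000, 0.0000]  mean=-1.1573  Neff=2.7350  idx=[0, 1, 1, 1, 2, 2, 2]
step 2: w=[0.0968, 0.2099, 0.2099, 0.2099, 0.0912, 0.0912, 0.0912]  mean=-1.5779  Neff=6.0075  idx=[0, 1, 2, 2, 3, 4, 6]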